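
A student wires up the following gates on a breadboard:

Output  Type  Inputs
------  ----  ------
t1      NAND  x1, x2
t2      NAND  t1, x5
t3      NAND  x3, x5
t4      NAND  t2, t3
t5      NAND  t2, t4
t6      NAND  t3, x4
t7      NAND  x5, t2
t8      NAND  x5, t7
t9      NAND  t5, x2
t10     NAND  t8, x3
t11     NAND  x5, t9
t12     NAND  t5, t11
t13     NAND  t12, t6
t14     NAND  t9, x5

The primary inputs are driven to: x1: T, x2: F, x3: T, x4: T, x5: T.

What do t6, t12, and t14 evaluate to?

t6 = T, t12 = T, t14 = F

t1 = x1 NAND x2 = T NAND F = T
t2 = t1 NAND x5 = T NAND T = F
t3 = x3 NAND x5 = T NAND T = F
t4 = t2 NAND t3 = F NAND F = T
t5 = t2 NAND t4 = F NAND T = T
t6 = t3 NAND x4 = F NAND T = T
t9 = t5 NAND x2 = T NAND F = T
t11 = x5 NAND t9 = T NAND T = F
t12 = t5 NAND t11 = T NAND F = T
t14 = t9 NAND x5 = T NAND T = F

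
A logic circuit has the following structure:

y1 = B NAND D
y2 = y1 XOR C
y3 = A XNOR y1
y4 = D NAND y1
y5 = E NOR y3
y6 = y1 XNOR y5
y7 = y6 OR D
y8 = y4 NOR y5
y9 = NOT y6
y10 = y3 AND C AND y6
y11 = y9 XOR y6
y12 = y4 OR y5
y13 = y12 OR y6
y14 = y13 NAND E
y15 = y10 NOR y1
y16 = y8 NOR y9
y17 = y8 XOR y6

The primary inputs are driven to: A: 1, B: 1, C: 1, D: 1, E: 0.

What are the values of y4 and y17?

y1 = B NAND D = 1 NAND 1 = 0
y3 = A XNOR y1 = 1 XNOR 0 = 0
y4 = D NAND y1 = 1 NAND 0 = 1
y5 = E NOR y3 = 0 NOR 0 = 1
y6 = y1 XNOR y5 = 0 XNOR 1 = 0
y8 = y4 NOR y5 = 1 NOR 1 = 0
y17 = y8 XOR y6 = 0 XOR 0 = 0

y4 = 1, y17 = 0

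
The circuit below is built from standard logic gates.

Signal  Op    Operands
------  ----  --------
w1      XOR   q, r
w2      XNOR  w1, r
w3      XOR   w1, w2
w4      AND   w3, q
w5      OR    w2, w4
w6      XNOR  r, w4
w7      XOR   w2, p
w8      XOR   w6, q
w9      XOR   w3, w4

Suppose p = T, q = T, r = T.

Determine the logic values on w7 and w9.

w1 = q XOR r = T XOR T = F
w2 = w1 XNOR r = F XNOR T = F
w3 = w1 XOR w2 = F XOR F = F
w4 = w3 AND q = F AND T = F
w7 = w2 XOR p = F XOR T = T
w9 = w3 XOR w4 = F XOR F = F

w7 = T, w9 = F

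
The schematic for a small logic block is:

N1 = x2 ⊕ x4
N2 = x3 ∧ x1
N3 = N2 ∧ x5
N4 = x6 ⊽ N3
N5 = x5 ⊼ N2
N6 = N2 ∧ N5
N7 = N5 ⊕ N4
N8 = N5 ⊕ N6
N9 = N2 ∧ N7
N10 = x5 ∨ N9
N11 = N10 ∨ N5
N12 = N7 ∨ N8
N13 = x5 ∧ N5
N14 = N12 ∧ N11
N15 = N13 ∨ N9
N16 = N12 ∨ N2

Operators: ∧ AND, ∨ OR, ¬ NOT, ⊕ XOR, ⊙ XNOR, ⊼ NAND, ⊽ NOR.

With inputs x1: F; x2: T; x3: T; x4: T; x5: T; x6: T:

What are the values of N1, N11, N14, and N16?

N1 = F, N11 = T, N14 = T, N16 = T

N1 = x2 XOR x4 = T XOR T = F
N2 = x3 AND x1 = T AND F = F
N3 = N2 AND x5 = F AND T = F
N4 = x6 NOR N3 = T NOR F = F
N5 = x5 NAND N2 = T NAND F = T
N6 = N2 AND N5 = F AND T = F
N7 = N5 XOR N4 = T XOR F = T
N8 = N5 XOR N6 = T XOR F = T
N9 = N2 AND N7 = F AND T = F
N10 = x5 OR N9 = T OR F = T
N11 = N10 OR N5 = T OR T = T
N12 = N7 OR N8 = T OR T = T
N14 = N12 AND N11 = T AND T = T
N16 = N12 OR N2 = T OR F = T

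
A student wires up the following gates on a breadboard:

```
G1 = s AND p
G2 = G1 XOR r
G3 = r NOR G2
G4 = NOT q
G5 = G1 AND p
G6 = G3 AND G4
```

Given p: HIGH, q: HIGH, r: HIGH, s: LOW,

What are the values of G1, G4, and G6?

G1 = LOW, G4 = LOW, G6 = LOW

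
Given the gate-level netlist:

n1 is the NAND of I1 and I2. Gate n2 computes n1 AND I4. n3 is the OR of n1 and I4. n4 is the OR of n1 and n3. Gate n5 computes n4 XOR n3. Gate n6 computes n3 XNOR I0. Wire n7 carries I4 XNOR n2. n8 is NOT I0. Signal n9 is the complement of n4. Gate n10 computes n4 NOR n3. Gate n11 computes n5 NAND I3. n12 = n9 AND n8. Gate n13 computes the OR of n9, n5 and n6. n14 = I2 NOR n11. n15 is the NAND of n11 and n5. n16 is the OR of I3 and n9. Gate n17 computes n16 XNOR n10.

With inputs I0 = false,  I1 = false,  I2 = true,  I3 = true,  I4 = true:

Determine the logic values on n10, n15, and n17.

n10 = false  n15 = true  n17 = false

n1 = I1 NAND I2 = false NAND true = true
n3 = n1 OR I4 = true OR true = true
n4 = n1 OR n3 = true OR true = true
n5 = n4 XOR n3 = true XOR true = false
n9 = NOT n4 = NOT true = false
n10 = n4 NOR n3 = true NOR true = false
n11 = n5 NAND I3 = false NAND true = true
n15 = n11 NAND n5 = true NAND false = true
n16 = I3 OR n9 = true OR false = true
n17 = n16 XNOR n10 = true XNOR false = false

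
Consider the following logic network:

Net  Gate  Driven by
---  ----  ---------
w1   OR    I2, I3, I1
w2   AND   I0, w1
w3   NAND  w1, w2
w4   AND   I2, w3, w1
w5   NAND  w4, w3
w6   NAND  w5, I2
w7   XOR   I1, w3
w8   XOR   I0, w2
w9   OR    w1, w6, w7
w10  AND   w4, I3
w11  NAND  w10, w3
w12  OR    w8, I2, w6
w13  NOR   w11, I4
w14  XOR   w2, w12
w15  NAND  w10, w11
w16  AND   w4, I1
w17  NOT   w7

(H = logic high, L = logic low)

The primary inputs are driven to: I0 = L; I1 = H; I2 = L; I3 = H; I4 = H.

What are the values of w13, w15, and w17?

w13 = L  w15 = H  w17 = H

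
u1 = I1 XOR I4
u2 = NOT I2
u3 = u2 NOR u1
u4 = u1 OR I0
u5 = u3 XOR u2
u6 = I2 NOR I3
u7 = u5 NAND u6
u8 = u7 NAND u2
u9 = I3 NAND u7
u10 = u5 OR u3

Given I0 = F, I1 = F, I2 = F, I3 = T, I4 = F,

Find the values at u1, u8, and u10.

u1 = F, u8 = F, u10 = T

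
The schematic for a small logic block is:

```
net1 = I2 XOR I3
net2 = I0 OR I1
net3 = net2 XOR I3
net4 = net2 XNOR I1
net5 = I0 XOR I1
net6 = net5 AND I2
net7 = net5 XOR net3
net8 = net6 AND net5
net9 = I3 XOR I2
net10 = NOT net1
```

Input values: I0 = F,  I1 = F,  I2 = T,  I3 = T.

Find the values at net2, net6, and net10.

net1 = I2 XOR I3 = T XOR T = F
net2 = I0 OR I1 = F OR F = F
net5 = I0 XOR I1 = F XOR F = F
net6 = net5 AND I2 = F AND T = F
net10 = NOT net1 = NOT F = T

net2 = F, net6 = F, net10 = T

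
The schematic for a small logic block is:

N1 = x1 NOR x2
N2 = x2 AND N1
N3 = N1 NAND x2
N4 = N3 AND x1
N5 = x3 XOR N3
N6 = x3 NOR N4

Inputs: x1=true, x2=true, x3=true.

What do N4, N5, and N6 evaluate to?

N1 = x1 NOR x2 = true NOR true = false
N3 = N1 NAND x2 = false NAND true = true
N4 = N3 AND x1 = true AND true = true
N5 = x3 XOR N3 = true XOR true = false
N6 = x3 NOR N4 = true NOR true = false

N4 = true, N5 = false, N6 = false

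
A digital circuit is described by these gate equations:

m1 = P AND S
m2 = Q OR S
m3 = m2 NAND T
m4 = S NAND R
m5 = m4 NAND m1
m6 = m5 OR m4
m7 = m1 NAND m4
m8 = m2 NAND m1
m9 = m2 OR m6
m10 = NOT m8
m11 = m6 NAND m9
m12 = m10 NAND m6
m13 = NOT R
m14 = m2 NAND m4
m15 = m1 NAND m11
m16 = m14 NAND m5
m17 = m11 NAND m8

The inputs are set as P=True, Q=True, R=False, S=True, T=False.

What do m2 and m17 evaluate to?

m2 = True, m17 = True

m1 = P AND S = True AND True = True
m2 = Q OR S = True OR True = True
m4 = S NAND R = True NAND False = True
m5 = m4 NAND m1 = True NAND True = False
m6 = m5 OR m4 = False OR True = True
m8 = m2 NAND m1 = True NAND True = False
m9 = m2 OR m6 = True OR True = True
m11 = m6 NAND m9 = True NAND True = False
m17 = m11 NAND m8 = False NAND False = True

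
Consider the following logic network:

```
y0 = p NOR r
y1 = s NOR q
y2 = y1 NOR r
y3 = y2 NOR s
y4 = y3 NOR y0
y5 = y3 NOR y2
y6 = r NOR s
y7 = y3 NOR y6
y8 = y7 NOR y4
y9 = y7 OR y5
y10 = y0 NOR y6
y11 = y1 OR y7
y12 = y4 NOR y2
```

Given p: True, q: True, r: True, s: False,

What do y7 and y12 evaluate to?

y0 = p NOR r = True NOR True = False
y1 = s NOR q = False NOR True = False
y2 = y1 NOR r = False NOR True = False
y3 = y2 NOR s = False NOR False = True
y4 = y3 NOR y0 = True NOR False = False
y6 = r NOR s = True NOR False = False
y7 = y3 NOR y6 = True NOR False = False
y12 = y4 NOR y2 = False NOR False = True

y7 = False; y12 = True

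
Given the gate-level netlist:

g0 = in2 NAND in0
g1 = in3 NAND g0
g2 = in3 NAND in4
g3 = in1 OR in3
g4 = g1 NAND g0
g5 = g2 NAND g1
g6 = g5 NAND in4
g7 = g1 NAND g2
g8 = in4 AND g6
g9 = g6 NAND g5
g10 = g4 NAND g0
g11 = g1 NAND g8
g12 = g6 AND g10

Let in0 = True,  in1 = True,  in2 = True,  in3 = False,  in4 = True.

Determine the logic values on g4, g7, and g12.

g4 = True  g7 = False  g12 = True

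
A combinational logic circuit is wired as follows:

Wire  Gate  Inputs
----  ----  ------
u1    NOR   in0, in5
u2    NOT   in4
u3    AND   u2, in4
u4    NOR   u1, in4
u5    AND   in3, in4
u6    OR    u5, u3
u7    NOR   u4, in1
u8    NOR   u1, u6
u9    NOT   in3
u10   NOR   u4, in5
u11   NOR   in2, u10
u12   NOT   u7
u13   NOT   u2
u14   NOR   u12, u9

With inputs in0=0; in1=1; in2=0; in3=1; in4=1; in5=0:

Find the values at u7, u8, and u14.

u7 = 0, u8 = 0, u14 = 0

u1 = in0 NOR in5 = 0 NOR 0 = 1
u2 = NOT in4 = NOT 1 = 0
u3 = u2 AND in4 = 0 AND 1 = 0
u4 = u1 NOR in4 = 1 NOR 1 = 0
u5 = in3 AND in4 = 1 AND 1 = 1
u6 = u5 OR u3 = 1 OR 0 = 1
u7 = u4 NOR in1 = 0 NOR 1 = 0
u8 = u1 NOR u6 = 1 NOR 1 = 0
u9 = NOT in3 = NOT 1 = 0
u12 = NOT u7 = NOT 0 = 1
u14 = u12 NOR u9 = 1 NOR 0 = 0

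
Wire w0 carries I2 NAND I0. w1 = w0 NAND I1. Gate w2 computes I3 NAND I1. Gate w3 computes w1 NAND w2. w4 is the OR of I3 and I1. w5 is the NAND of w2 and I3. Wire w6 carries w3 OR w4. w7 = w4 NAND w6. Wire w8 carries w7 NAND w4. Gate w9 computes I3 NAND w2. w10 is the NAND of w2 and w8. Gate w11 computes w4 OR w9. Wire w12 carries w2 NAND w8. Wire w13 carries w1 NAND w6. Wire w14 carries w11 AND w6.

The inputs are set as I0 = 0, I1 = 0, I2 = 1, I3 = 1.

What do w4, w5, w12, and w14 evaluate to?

w0 = I2 NAND I0 = 1 NAND 0 = 1
w1 = w0 NAND I1 = 1 NAND 0 = 1
w2 = I3 NAND I1 = 1 NAND 0 = 1
w3 = w1 NAND w2 = 1 NAND 1 = 0
w4 = I3 OR I1 = 1 OR 0 = 1
w5 = w2 NAND I3 = 1 NAND 1 = 0
w6 = w3 OR w4 = 0 OR 1 = 1
w7 = w4 NAND w6 = 1 NAND 1 = 0
w8 = w7 NAND w4 = 0 NAND 1 = 1
w9 = I3 NAND w2 = 1 NAND 1 = 0
w11 = w4 OR w9 = 1 OR 0 = 1
w12 = w2 NAND w8 = 1 NAND 1 = 0
w14 = w11 AND w6 = 1 AND 1 = 1

w4 = 1; w5 = 0; w12 = 0; w14 = 1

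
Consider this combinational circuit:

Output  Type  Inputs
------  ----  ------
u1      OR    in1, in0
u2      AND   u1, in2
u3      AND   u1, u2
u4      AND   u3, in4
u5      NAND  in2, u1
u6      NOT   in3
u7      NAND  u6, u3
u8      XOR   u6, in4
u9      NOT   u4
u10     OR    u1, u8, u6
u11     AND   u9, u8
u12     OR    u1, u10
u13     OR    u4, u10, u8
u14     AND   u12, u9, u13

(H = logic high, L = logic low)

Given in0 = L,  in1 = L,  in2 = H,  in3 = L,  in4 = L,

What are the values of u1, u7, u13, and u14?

u1 = L, u7 = H, u13 = H, u14 = H

u1 = in1 OR in0 = L OR L = L
u2 = u1 AND in2 = L AND H = L
u3 = u1 AND u2 = L AND L = L
u4 = u3 AND in4 = L AND L = L
u6 = NOT in3 = NOT L = H
u7 = u6 NAND u3 = H NAND L = H
u8 = u6 XOR in4 = H XOR L = H
u9 = NOT u4 = NOT L = H
u10 = u1 OR u8 OR u6 = L OR H OR H = H
u12 = u1 OR u10 = L OR H = H
u13 = u4 OR u10 OR u8 = L OR H OR H = H
u14 = u12 AND u9 AND u13 = H AND H AND H = H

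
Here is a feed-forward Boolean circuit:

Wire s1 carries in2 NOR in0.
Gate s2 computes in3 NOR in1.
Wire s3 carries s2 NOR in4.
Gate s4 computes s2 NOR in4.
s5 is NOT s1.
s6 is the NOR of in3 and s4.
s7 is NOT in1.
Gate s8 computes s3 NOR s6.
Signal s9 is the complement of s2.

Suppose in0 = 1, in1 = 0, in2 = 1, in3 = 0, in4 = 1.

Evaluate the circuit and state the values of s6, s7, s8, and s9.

s6 = 1; s7 = 1; s8 = 0; s9 = 0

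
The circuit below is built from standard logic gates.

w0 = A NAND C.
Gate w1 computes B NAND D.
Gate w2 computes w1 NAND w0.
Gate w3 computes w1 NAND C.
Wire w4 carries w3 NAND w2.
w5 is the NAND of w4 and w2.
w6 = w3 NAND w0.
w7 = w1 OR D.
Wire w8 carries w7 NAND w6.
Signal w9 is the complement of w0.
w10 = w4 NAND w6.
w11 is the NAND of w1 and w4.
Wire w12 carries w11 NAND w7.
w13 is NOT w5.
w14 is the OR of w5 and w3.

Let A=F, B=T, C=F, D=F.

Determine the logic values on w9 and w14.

w0 = A NAND C = F NAND F = T
w1 = B NAND D = T NAND F = T
w2 = w1 NAND w0 = T NAND T = F
w3 = w1 NAND C = T NAND F = T
w4 = w3 NAND w2 = T NAND F = T
w5 = w4 NAND w2 = T NAND F = T
w9 = NOT w0 = NOT T = F
w14 = w5 OR w3 = T OR T = T

w9 = F  w14 = T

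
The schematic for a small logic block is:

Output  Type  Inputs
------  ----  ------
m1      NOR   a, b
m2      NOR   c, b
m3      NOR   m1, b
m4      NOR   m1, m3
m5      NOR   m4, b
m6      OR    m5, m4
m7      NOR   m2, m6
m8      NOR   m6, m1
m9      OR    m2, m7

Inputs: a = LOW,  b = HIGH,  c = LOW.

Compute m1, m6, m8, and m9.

m1 = a NOR b = LOW NOR HIGH = LOW
m2 = c NOR b = LOW NOR HIGH = LOW
m3 = m1 NOR b = LOW NOR HIGH = LOW
m4 = m1 NOR m3 = LOW NOR LOW = HIGH
m5 = m4 NOR b = HIGH NOR HIGH = LOW
m6 = m5 OR m4 = LOW OR HIGH = HIGH
m7 = m2 NOR m6 = LOW NOR HIGH = LOW
m8 = m6 NOR m1 = HIGH NOR LOW = LOW
m9 = m2 OR m7 = LOW OR LOW = LOW

m1 = LOW, m6 = HIGH, m8 = LOW, m9 = LOW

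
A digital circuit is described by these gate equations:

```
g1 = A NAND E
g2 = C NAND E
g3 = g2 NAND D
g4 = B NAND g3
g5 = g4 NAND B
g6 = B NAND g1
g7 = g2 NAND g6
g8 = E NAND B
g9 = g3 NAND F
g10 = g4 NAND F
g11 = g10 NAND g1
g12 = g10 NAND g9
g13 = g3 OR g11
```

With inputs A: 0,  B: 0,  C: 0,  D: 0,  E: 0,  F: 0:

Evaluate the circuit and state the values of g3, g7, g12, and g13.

g1 = A NAND E = 0 NAND 0 = 1
g2 = C NAND E = 0 NAND 0 = 1
g3 = g2 NAND D = 1 NAND 0 = 1
g4 = B NAND g3 = 0 NAND 1 = 1
g6 = B NAND g1 = 0 NAND 1 = 1
g7 = g2 NAND g6 = 1 NAND 1 = 0
g9 = g3 NAND F = 1 NAND 0 = 1
g10 = g4 NAND F = 1 NAND 0 = 1
g11 = g10 NAND g1 = 1 NAND 1 = 0
g12 = g10 NAND g9 = 1 NAND 1 = 0
g13 = g3 OR g11 = 1 OR 0 = 1

g3 = 1, g7 = 0, g12 = 0, g13 = 1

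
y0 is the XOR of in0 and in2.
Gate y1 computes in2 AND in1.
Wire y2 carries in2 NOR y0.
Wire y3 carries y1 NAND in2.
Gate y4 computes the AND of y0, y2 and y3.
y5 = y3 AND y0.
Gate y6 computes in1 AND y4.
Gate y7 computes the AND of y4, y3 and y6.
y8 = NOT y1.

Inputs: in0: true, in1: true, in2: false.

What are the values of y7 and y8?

y7 = false  y8 = true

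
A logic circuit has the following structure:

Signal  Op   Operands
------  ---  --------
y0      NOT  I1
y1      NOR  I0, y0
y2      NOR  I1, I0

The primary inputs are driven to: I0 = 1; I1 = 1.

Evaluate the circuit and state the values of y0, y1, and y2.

y0 = 0  y1 = 0  y2 = 0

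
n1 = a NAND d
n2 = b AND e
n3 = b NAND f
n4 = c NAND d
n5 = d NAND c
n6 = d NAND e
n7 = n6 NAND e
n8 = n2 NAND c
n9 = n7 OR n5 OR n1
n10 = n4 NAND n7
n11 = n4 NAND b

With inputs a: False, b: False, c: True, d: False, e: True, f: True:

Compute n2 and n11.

n2 = False  n11 = True

n2 = b AND e = False AND True = False
n4 = c NAND d = True NAND False = True
n11 = n4 NAND b = True NAND False = True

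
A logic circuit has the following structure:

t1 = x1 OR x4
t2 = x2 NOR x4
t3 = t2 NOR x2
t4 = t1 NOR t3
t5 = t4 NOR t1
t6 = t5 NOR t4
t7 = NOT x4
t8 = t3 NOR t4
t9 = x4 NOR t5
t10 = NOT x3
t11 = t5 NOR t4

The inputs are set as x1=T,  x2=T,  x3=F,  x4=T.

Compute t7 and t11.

t7 = F, t11 = T

t1 = x1 OR x4 = T OR T = T
t2 = x2 NOR x4 = T NOR T = F
t3 = t2 NOR x2 = F NOR T = F
t4 = t1 NOR t3 = T NOR F = F
t5 = t4 NOR t1 = F NOR T = F
t7 = NOT x4 = NOT T = F
t11 = t5 NOR t4 = F NOR F = T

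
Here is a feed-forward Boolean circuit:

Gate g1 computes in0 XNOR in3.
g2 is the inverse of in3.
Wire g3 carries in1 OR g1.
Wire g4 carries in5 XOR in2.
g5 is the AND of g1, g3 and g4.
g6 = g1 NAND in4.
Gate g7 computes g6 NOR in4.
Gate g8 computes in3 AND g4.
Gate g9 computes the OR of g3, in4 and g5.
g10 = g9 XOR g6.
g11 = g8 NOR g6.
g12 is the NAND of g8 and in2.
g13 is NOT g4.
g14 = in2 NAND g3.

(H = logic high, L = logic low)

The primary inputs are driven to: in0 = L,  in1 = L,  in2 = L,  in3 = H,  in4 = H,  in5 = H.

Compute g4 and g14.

g1 = in0 XNOR in3 = L XNOR H = L
g3 = in1 OR g1 = L OR L = L
g4 = in5 XOR in2 = H XOR L = H
g14 = in2 NAND g3 = L NAND L = H

g4 = H  g14 = H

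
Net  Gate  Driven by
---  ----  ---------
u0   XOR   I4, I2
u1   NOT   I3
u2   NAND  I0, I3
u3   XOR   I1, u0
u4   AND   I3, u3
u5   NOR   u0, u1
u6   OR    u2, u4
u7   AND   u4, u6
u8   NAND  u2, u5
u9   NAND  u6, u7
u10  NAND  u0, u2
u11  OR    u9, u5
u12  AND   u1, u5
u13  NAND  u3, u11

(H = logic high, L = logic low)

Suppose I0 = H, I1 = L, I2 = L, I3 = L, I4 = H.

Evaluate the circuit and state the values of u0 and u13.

u0 = I4 XOR I2 = H XOR L = H
u1 = NOT I3 = NOT L = H
u2 = I0 NAND I3 = H NAND L = H
u3 = I1 XOR u0 = L XOR H = H
u4 = I3 AND u3 = L AND H = L
u5 = u0 NOR u1 = H NOR H = L
u6 = u2 OR u4 = H OR L = H
u7 = u4 AND u6 = L AND H = L
u9 = u6 NAND u7 = H NAND L = H
u11 = u9 OR u5 = H OR L = H
u13 = u3 NAND u11 = H NAND H = L

u0 = H, u13 = L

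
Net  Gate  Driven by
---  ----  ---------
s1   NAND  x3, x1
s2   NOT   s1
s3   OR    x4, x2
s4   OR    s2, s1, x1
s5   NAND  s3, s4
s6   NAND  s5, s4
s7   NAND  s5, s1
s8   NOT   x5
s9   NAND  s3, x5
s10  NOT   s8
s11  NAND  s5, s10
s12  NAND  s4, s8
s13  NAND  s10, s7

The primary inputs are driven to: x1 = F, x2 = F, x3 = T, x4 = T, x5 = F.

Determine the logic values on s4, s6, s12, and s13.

s1 = x3 NAND x1 = T NAND F = T
s2 = NOT s1 = NOT T = F
s3 = x4 OR x2 = T OR F = T
s4 = s2 OR s1 OR x1 = F OR T OR F = T
s5 = s3 NAND s4 = T NAND T = F
s6 = s5 NAND s4 = F NAND T = T
s7 = s5 NAND s1 = F NAND T = T
s8 = NOT x5 = NOT F = T
s10 = NOT s8 = NOT T = F
s12 = s4 NAND s8 = T NAND T = F
s13 = s10 NAND s7 = F NAND T = T

s4 = T; s6 = T; s12 = F; s13 = T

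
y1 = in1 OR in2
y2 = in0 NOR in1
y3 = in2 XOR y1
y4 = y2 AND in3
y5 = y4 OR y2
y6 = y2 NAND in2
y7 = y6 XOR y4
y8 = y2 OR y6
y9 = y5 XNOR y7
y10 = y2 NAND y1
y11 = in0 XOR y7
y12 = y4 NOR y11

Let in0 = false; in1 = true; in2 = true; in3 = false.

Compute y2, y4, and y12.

y2 = false, y4 = false, y12 = false

y2 = in0 NOR in1 = false NOR true = false
y4 = y2 AND in3 = false AND false = false
y6 = y2 NAND in2 = false NAND true = true
y7 = y6 XOR y4 = true XOR false = true
y11 = in0 XOR y7 = false XOR true = true
y12 = y4 NOR y11 = false NOR true = false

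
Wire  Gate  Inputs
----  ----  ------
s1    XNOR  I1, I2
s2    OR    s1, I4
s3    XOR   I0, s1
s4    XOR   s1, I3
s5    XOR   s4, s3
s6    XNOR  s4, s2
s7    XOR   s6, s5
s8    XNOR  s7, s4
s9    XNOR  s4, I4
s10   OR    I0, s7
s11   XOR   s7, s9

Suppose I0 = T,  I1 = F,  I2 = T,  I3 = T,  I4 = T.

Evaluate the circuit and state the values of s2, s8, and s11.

s2 = T, s8 = T, s11 = F

s1 = I1 XNOR I2 = F XNOR T = F
s2 = s1 OR I4 = F OR T = T
s3 = I0 XOR s1 = T XOR F = T
s4 = s1 XOR I3 = F XOR T = T
s5 = s4 XOR s3 = T XOR T = F
s6 = s4 XNOR s2 = T XNOR T = T
s7 = s6 XOR s5 = T XOR F = T
s8 = s7 XNOR s4 = T XNOR T = T
s9 = s4 XNOR I4 = T XNOR T = T
s11 = s7 XOR s9 = T XOR T = F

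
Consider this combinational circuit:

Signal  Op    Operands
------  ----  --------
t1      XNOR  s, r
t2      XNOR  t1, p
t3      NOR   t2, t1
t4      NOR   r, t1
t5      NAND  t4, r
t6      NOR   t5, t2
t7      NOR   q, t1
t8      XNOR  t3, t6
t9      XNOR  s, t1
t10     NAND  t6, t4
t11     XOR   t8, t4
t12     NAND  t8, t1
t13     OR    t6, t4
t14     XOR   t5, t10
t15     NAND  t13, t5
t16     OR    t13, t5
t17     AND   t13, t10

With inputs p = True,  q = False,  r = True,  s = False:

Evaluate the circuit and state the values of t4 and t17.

t4 = False, t17 = False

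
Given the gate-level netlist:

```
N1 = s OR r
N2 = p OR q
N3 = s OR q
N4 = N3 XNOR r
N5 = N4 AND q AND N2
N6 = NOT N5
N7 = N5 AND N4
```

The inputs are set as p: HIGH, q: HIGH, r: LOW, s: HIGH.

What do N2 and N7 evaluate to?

N2 = HIGH, N7 = LOW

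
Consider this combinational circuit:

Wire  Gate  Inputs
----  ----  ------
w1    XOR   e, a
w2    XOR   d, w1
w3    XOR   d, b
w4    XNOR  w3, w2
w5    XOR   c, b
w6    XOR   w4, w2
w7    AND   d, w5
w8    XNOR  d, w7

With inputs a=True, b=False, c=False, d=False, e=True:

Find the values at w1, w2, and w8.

w1 = False  w2 = False  w8 = True

w1 = e XOR a = True XOR True = False
w2 = d XOR w1 = False XOR False = False
w5 = c XOR b = False XOR False = False
w7 = d AND w5 = False AND False = False
w8 = d XNOR w7 = False XNOR False = True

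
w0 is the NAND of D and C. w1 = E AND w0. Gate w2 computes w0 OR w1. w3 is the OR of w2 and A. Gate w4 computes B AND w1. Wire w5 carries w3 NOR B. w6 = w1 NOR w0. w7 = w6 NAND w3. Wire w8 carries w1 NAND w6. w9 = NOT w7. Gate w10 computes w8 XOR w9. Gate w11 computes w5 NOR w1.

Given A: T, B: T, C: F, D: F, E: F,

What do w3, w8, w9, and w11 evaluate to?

w0 = D NAND C = F NAND F = T
w1 = E AND w0 = F AND T = F
w2 = w0 OR w1 = T OR F = T
w3 = w2 OR A = T OR T = T
w5 = w3 NOR B = T NOR T = F
w6 = w1 NOR w0 = F NOR T = F
w7 = w6 NAND w3 = F NAND T = T
w8 = w1 NAND w6 = F NAND F = T
w9 = NOT w7 = NOT T = F
w11 = w5 NOR w1 = F NOR F = T

w3 = T, w8 = T, w9 = F, w11 = T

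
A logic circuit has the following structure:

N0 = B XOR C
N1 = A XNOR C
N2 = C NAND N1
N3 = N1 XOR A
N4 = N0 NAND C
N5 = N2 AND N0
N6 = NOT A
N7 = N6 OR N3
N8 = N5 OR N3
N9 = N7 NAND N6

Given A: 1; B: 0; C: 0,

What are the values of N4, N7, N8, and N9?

N0 = B XOR C = 0 XOR 0 = 0
N1 = A XNOR C = 1 XNOR 0 = 0
N2 = C NAND N1 = 0 NAND 0 = 1
N3 = N1 XOR A = 0 XOR 1 = 1
N4 = N0 NAND C = 0 NAND 0 = 1
N5 = N2 AND N0 = 1 AND 0 = 0
N6 = NOT A = NOT 1 = 0
N7 = N6 OR N3 = 0 OR 1 = 1
N8 = N5 OR N3 = 0 OR 1 = 1
N9 = N7 NAND N6 = 1 NAND 0 = 1

N4 = 1  N7 = 1  N8 = 1  N9 = 1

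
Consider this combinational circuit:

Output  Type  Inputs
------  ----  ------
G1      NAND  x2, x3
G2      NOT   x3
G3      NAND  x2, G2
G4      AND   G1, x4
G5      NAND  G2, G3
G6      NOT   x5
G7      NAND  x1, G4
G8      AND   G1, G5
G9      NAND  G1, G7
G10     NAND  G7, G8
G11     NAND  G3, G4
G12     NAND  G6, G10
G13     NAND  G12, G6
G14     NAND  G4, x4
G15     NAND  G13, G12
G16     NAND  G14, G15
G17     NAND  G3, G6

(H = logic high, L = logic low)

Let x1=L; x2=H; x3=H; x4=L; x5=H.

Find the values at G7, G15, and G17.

G1 = x2 NAND x3 = H NAND H = L
G2 = NOT x3 = NOT H = L
G3 = x2 NAND G2 = H NAND L = H
G4 = G1 AND x4 = L AND L = L
G5 = G2 NAND G3 = L NAND H = H
G6 = NOT x5 = NOT H = L
G7 = x1 NAND G4 = L NAND L = H
G8 = G1 AND G5 = L AND H = L
G10 = G7 NAND G8 = H NAND L = H
G12 = G6 NAND G10 = L NAND H = H
G13 = G12 NAND G6 = H NAND L = H
G15 = G13 NAND G12 = H NAND H = L
G17 = G3 NAND G6 = H NAND L = H

G7 = H, G15 = L, G17 = H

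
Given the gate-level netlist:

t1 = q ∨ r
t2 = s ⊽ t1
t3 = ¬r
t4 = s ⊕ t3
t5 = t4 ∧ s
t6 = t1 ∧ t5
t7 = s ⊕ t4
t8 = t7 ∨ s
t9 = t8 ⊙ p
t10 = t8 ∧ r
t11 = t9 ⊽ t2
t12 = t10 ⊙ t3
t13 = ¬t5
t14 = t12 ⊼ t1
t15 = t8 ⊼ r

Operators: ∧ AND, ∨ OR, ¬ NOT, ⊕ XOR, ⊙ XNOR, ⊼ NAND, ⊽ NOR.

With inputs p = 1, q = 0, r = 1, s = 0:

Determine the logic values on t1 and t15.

t1 = q OR r = 0 OR 1 = 1
t3 = NOT r = NOT 1 = 0
t4 = s XOR t3 = 0 XOR 0 = 0
t7 = s XOR t4 = 0 XOR 0 = 0
t8 = t7 OR s = 0 OR 0 = 0
t15 = t8 NAND r = 0 NAND 1 = 1

t1 = 1; t15 = 1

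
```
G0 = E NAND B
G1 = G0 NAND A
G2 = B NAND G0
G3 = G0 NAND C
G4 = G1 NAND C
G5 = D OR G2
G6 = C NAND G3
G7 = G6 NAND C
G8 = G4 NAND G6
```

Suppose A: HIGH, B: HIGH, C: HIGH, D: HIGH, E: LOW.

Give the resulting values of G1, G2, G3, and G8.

G0 = E NAND B = LOW NAND HIGH = HIGH
G1 = G0 NAND A = HIGH NAND HIGH = LOW
G2 = B NAND G0 = HIGH NAND HIGH = LOW
G3 = G0 NAND C = HIGH NAND HIGH = LOW
G4 = G1 NAND C = LOW NAND HIGH = HIGH
G6 = C NAND G3 = HIGH NAND LOW = HIGH
G8 = G4 NAND G6 = HIGH NAND HIGH = LOW

G1 = LOW; G2 = LOW; G3 = LOW; G8 = LOW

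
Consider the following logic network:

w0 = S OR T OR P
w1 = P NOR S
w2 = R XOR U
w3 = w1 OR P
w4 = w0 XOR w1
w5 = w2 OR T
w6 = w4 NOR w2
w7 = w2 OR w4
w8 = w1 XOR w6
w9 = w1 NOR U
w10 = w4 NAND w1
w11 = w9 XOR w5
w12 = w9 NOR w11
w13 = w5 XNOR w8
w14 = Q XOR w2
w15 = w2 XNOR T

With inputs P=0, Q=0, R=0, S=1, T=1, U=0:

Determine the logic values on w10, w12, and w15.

w10 = 1; w12 = 0; w15 = 0

w0 = S OR T OR P = 1 OR 1 OR 0 = 1
w1 = P NOR S = 0 NOR 1 = 0
w2 = R XOR U = 0 XOR 0 = 0
w4 = w0 XOR w1 = 1 XOR 0 = 1
w5 = w2 OR T = 0 OR 1 = 1
w9 = w1 NOR U = 0 NOR 0 = 1
w10 = w4 NAND w1 = 1 NAND 0 = 1
w11 = w9 XOR w5 = 1 XOR 1 = 0
w12 = w9 NOR w11 = 1 NOR 0 = 0
w15 = w2 XNOR T = 0 XNOR 1 = 0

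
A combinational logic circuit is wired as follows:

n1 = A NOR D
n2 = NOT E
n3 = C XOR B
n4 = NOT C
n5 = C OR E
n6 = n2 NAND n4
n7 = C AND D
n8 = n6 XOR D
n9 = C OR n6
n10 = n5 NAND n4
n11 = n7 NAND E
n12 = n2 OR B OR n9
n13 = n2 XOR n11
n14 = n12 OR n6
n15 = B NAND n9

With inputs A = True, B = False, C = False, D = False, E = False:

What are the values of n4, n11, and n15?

n4 = True, n11 = True, n15 = True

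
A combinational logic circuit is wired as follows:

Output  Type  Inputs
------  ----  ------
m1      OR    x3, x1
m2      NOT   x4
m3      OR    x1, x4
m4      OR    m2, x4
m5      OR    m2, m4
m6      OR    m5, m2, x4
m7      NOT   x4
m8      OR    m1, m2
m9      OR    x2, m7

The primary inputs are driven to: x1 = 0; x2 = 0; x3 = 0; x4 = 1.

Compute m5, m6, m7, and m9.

m5 = 1; m6 = 1; m7 = 0; m9 = 0

m2 = NOT x4 = NOT 1 = 0
m4 = m2 OR x4 = 0 OR 1 = 1
m5 = m2 OR m4 = 0 OR 1 = 1
m6 = m5 OR m2 OR x4 = 1 OR 0 OR 1 = 1
m7 = NOT x4 = NOT 1 = 0
m9 = x2 OR m7 = 0 OR 0 = 0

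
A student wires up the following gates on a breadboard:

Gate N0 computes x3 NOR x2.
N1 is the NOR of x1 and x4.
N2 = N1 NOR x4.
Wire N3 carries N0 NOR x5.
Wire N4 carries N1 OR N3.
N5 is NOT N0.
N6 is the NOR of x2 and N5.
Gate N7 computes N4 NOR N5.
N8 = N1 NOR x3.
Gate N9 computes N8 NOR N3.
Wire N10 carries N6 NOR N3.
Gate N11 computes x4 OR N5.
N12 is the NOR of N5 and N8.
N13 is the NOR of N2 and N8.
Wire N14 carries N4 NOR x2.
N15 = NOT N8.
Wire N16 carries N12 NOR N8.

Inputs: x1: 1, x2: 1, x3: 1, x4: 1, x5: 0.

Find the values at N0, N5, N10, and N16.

N0 = 0  N5 = 1  N10 = 0  N16 = 1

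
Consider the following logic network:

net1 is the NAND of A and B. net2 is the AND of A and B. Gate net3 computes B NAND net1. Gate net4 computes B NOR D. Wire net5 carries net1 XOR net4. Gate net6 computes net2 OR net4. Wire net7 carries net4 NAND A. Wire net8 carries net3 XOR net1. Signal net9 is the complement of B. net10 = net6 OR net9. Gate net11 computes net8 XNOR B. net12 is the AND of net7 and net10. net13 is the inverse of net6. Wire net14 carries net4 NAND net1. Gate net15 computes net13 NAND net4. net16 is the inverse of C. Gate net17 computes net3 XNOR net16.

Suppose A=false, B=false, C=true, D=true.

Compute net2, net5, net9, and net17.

net2 = false, net5 = true, net9 = true, net17 = false

net1 = A NAND B = false NAND false = true
net2 = A AND B = false AND false = false
net3 = B NAND net1 = false NAND true = true
net4 = B NOR D = false NOR true = false
net5 = net1 XOR net4 = true XOR false = true
net9 = NOT B = NOT false = true
net16 = NOT C = NOT true = false
net17 = net3 XNOR net16 = true XNOR false = false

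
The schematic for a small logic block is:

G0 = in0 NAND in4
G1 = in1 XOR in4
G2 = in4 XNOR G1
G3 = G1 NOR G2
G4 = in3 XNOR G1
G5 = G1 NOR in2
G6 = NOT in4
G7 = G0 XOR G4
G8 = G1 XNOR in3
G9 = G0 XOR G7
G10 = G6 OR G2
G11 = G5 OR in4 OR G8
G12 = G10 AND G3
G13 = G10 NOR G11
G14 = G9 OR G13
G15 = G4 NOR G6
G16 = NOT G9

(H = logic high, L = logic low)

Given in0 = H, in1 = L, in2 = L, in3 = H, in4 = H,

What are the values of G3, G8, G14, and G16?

G0 = in0 NAND in4 = H NAND H = L
G1 = in1 XOR in4 = L XOR H = H
G2 = in4 XNOR G1 = H XNOR H = H
G3 = G1 NOR G2 = H NOR H = L
G4 = in3 XNOR G1 = H XNOR H = H
G5 = G1 NOR in2 = H NOR L = L
G6 = NOT in4 = NOT H = L
G7 = G0 XOR G4 = L XOR H = H
G8 = G1 XNOR in3 = H XNOR H = H
G9 = G0 XOR G7 = L XOR H = H
G10 = G6 OR G2 = L OR H = H
G11 = G5 OR in4 OR G8 = L OR H OR H = H
G13 = G10 NOR G11 = H NOR H = L
G14 = G9 OR G13 = H OR L = H
G16 = NOT G9 = NOT H = L

G3 = L; G8 = H; G14 = H; G16 = L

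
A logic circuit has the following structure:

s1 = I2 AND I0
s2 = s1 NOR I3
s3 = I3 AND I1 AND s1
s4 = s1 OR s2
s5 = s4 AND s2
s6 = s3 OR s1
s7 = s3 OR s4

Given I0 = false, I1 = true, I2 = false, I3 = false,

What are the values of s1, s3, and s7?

s1 = I2 AND I0 = false AND false = false
s2 = s1 NOR I3 = false NOR false = true
s3 = I3 AND I1 AND s1 = false AND true AND false = false
s4 = s1 OR s2 = false OR true = true
s7 = s3 OR s4 = false OR true = true

s1 = false; s3 = false; s7 = true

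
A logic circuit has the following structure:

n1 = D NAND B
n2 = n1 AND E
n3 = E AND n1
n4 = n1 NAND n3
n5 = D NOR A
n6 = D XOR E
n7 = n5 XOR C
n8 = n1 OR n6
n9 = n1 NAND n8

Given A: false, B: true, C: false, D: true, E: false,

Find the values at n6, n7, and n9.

n1 = D NAND B = true NAND true = false
n5 = D NOR A = true NOR false = false
n6 = D XOR E = true XOR false = true
n7 = n5 XOR C = false XOR false = false
n8 = n1 OR n6 = false OR true = true
n9 = n1 NAND n8 = false NAND true = true

n6 = true, n7 = false, n9 = true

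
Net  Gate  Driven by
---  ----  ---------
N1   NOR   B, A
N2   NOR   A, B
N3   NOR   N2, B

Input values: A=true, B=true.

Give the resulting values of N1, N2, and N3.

N1 = B NOR A = true NOR true = false
N2 = A NOR B = true NOR true = false
N3 = N2 NOR B = false NOR true = false

N1 = false, N2 = false, N3 = false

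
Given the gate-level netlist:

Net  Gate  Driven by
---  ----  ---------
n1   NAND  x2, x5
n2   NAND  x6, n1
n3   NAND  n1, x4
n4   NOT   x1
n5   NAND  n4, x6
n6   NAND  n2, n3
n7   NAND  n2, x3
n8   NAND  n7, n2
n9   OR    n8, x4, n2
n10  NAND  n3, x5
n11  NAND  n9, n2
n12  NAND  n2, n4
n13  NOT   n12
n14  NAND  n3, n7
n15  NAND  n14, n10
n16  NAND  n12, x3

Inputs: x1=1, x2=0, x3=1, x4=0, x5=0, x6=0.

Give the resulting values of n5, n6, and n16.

n1 = x2 NAND x5 = 0 NAND 0 = 1
n2 = x6 NAND n1 = 0 NAND 1 = 1
n3 = n1 NAND x4 = 1 NAND 0 = 1
n4 = NOT x1 = NOT 1 = 0
n5 = n4 NAND x6 = 0 NAND 0 = 1
n6 = n2 NAND n3 = 1 NAND 1 = 0
n12 = n2 NAND n4 = 1 NAND 0 = 1
n16 = n12 NAND x3 = 1 NAND 1 = 0

n5 = 1; n6 = 0; n16 = 0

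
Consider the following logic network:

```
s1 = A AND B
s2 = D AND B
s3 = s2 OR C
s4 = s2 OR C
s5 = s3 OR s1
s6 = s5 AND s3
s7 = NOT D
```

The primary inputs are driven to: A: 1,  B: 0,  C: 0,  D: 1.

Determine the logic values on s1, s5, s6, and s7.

s1 = 0  s5 = 0  s6 = 0  s7 = 0

s1 = A AND B = 1 AND 0 = 0
s2 = D AND B = 1 AND 0 = 0
s3 = s2 OR C = 0 OR 0 = 0
s5 = s3 OR s1 = 0 OR 0 = 0
s6 = s5 AND s3 = 0 AND 0 = 0
s7 = NOT D = NOT 1 = 0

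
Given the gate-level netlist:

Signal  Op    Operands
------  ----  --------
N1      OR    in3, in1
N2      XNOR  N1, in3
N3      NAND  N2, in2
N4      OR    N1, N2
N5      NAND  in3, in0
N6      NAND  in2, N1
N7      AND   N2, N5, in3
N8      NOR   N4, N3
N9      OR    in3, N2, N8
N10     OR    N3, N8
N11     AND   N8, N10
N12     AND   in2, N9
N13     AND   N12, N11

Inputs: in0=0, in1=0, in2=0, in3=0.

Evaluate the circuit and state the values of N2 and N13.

N2 = 1, N13 = 0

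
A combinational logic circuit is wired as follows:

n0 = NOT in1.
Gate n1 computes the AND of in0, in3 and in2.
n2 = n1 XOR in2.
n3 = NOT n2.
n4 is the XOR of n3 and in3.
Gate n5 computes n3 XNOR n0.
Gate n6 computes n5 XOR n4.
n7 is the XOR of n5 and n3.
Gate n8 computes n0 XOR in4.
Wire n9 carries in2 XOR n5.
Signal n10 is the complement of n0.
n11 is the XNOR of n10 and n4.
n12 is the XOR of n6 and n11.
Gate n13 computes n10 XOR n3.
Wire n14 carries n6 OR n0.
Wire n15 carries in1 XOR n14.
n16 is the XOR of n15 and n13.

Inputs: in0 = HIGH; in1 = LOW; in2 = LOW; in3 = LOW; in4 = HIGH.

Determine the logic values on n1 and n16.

n0 = NOT in1 = NOT LOW = HIGH
n1 = in0 AND in3 AND in2 = HIGH AND LOW AND LOW = LOW
n2 = n1 XOR in2 = LOW XOR LOW = LOW
n3 = NOT n2 = NOT LOW = HIGH
n4 = n3 XOR in3 = HIGH XOR LOW = HIGH
n5 = n3 XNOR n0 = HIGH XNOR HIGH = HIGH
n6 = n5 XOR n4 = HIGH XOR HIGH = LOW
n10 = NOT n0 = NOT HIGH = LOW
n13 = n10 XOR n3 = LOW XOR HIGH = HIGH
n14 = n6 OR n0 = LOW OR HIGH = HIGH
n15 = in1 XOR n14 = LOW XOR HIGH = HIGH
n16 = n15 XOR n13 = HIGH XOR HIGH = LOW

n1 = LOW  n16 = LOW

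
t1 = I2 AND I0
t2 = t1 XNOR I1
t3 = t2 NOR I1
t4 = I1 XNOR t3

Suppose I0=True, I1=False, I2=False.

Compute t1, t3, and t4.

t1 = False, t3 = False, t4 = True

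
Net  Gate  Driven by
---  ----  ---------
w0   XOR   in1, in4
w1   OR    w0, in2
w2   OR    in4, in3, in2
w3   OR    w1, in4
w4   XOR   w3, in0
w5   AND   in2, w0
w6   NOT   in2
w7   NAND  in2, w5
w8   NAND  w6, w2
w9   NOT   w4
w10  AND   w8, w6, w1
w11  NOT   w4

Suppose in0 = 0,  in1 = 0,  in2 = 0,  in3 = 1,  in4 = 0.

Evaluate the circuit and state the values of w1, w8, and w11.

w1 = 0  w8 = 0  w11 = 1

w0 = in1 XOR in4 = 0 XOR 0 = 0
w1 = w0 OR in2 = 0 OR 0 = 0
w2 = in4 OR in3 OR in2 = 0 OR 1 OR 0 = 1
w3 = w1 OR in4 = 0 OR 0 = 0
w4 = w3 XOR in0 = 0 XOR 0 = 0
w6 = NOT in2 = NOT 0 = 1
w8 = w6 NAND w2 = 1 NAND 1 = 0
w11 = NOT w4 = NOT 0 = 1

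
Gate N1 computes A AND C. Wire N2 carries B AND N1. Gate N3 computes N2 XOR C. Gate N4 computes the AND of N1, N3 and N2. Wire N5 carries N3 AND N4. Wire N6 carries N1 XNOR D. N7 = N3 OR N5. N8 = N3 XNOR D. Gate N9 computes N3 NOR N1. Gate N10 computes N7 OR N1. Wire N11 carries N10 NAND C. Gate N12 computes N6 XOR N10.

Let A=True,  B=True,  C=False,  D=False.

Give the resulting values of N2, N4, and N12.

N1 = A AND C = True AND False = False
N2 = B AND N1 = True AND False = False
N3 = N2 XOR C = False XOR False = False
N4 = N1 AND N3 AND N2 = False AND False AND False = False
N5 = N3 AND N4 = False AND False = False
N6 = N1 XNOR D = False XNOR False = True
N7 = N3 OR N5 = False OR False = False
N10 = N7 OR N1 = False OR False = False
N12 = N6 XOR N10 = True XOR False = True

N2 = False  N4 = False  N12 = True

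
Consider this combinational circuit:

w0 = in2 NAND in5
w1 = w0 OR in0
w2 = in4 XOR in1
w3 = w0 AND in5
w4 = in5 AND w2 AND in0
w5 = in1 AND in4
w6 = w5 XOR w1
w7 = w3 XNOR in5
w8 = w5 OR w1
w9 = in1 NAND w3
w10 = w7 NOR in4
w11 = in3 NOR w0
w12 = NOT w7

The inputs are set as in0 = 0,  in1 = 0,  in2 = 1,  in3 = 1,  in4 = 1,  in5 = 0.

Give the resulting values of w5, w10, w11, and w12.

w5 = 0, w10 = 0, w11 = 0, w12 = 0

w0 = in2 NAND in5 = 1 NAND 0 = 1
w3 = w0 AND in5 = 1 AND 0 = 0
w5 = in1 AND in4 = 0 AND 1 = 0
w7 = w3 XNOR in5 = 0 XNOR 0 = 1
w10 = w7 NOR in4 = 1 NOR 1 = 0
w11 = in3 NOR w0 = 1 NOR 1 = 0
w12 = NOT w7 = NOT 1 = 0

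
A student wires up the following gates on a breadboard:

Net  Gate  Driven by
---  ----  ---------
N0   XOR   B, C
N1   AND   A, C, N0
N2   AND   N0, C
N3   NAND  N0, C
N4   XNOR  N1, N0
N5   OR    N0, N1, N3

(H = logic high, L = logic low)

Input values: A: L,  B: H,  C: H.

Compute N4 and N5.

N0 = B XOR C = H XOR H = L
N1 = A AND C AND N0 = L AND H AND L = L
N3 = N0 NAND C = L NAND H = H
N4 = N1 XNOR N0 = L XNOR L = H
N5 = N0 OR N1 OR N3 = L OR L OR H = H

N4 = H; N5 = H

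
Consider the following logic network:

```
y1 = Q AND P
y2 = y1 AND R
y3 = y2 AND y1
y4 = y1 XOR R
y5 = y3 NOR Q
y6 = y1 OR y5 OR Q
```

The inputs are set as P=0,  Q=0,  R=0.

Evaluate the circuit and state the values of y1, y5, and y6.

y1 = 0, y5 = 1, y6 = 1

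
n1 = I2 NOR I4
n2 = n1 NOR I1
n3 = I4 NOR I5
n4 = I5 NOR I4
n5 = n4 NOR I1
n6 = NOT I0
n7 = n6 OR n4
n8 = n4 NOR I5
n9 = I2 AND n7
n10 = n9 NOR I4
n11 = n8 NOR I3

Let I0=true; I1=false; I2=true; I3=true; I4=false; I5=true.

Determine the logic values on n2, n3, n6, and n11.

n1 = I2 NOR I4 = true NOR false = false
n2 = n1 NOR I1 = false NOR false = true
n3 = I4 NOR I5 = false NOR true = false
n4 = I5 NOR I4 = true NOR false = false
n6 = NOT I0 = NOT true = false
n8 = n4 NOR I5 = false NOR true = false
n11 = n8 NOR I3 = false NOR true = false

n2 = true, n3 = false, n6 = false, n11 = false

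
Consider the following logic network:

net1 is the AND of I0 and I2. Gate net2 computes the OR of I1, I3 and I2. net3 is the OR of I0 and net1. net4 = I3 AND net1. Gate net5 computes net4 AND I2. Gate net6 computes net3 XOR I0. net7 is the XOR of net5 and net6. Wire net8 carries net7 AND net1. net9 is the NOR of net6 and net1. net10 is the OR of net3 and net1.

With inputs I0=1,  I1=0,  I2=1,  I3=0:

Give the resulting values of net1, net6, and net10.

net1 = I0 AND I2 = 1 AND 1 = 1
net3 = I0 OR net1 = 1 OR 1 = 1
net6 = net3 XOR I0 = 1 XOR 1 = 0
net10 = net3 OR net1 = 1 OR 1 = 1

net1 = 1  net6 = 0  net10 = 1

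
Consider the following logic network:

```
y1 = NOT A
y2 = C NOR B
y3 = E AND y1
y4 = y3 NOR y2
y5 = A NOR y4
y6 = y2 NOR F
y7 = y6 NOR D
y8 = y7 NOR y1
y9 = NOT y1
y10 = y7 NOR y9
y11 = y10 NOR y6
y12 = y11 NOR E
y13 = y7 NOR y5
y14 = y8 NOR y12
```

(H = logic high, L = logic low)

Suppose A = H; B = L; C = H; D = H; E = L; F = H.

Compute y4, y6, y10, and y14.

y4 = H, y6 = L, y10 = L, y14 = L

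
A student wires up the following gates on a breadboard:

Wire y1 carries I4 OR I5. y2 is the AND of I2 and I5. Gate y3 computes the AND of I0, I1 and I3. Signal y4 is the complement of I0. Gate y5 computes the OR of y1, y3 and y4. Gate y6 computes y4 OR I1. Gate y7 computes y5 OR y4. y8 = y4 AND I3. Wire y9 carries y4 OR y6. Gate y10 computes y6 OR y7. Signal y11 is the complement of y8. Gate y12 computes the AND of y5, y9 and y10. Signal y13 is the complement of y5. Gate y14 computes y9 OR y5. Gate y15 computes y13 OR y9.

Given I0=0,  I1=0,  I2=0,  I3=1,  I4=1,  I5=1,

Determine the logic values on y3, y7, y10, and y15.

y1 = I4 OR I5 = 1 OR 1 = 1
y3 = I0 AND I1 AND I3 = 0 AND 0 AND 1 = 0
y4 = NOT I0 = NOT 0 = 1
y5 = y1 OR y3 OR y4 = 1 OR 0 OR 1 = 1
y6 = y4 OR I1 = 1 OR 0 = 1
y7 = y5 OR y4 = 1 OR 1 = 1
y9 = y4 OR y6 = 1 OR 1 = 1
y10 = y6 OR y7 = 1 OR 1 = 1
y13 = NOT y5 = NOT 1 = 0
y15 = y13 OR y9 = 0 OR 1 = 1

y3 = 0; y7 = 1; y10 = 1; y15 = 1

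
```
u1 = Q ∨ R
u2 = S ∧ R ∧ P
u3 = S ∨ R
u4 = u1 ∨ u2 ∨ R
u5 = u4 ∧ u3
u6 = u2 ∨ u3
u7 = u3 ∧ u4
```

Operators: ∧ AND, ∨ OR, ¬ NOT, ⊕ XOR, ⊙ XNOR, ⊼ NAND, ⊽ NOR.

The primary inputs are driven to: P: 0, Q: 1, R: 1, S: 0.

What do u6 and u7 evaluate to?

u6 = 1, u7 = 1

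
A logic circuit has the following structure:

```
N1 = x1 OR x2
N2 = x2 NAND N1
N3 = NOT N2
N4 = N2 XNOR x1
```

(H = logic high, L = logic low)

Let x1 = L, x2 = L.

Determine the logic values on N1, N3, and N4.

N1 = x1 OR x2 = L OR L = L
N2 = x2 NAND N1 = L NAND L = H
N3 = NOT N2 = NOT H = L
N4 = N2 XNOR x1 = H XNOR L = L

N1 = L; N3 = L; N4 = L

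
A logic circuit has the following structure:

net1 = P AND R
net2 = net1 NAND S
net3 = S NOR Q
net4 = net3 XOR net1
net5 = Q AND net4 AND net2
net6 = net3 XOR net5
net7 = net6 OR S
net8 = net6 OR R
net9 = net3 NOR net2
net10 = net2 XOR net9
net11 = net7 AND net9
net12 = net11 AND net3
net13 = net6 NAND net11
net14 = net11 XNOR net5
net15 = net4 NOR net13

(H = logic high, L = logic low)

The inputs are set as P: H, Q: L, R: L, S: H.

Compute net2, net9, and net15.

net2 = H, net9 = L, net15 = L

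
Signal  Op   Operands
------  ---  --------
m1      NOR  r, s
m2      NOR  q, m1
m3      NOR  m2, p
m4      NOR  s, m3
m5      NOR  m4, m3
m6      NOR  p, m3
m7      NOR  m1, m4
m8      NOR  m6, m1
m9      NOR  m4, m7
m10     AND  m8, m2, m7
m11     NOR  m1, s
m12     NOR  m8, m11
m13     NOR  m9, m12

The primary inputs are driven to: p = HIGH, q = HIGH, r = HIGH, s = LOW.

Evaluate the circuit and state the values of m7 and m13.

m7 = LOW, m13 = HIGH

m1 = r NOR s = HIGH NOR LOW = LOW
m2 = q NOR m1 = HIGH NOR LOW = LOW
m3 = m2 NOR p = LOW NOR HIGH = LOW
m4 = s NOR m3 = LOW NOR LOW = HIGH
m6 = p NOR m3 = HIGH NOR LOW = LOW
m7 = m1 NOR m4 = LOW NOR HIGH = LOW
m8 = m6 NOR m1 = LOW NOR LOW = HIGH
m9 = m4 NOR m7 = HIGH NOR LOW = LOW
m11 = m1 NOR s = LOW NOR LOW = HIGH
m12 = m8 NOR m11 = HIGH NOR HIGH = LOW
m13 = m9 NOR m12 = LOW NOR LOW = HIGH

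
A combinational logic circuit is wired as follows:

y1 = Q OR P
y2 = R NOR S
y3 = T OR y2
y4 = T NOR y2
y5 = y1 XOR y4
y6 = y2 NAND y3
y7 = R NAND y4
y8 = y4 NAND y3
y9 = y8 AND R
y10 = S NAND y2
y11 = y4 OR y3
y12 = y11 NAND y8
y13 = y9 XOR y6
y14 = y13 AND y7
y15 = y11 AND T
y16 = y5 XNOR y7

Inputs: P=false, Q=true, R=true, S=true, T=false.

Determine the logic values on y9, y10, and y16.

y9 = true, y10 = true, y16 = true

y1 = Q OR P = true OR false = true
y2 = R NOR S = true NOR true = false
y3 = T OR y2 = false OR false = false
y4 = T NOR y2 = false NOR false = true
y5 = y1 XOR y4 = true XOR true = false
y7 = R NAND y4 = true NAND true = false
y8 = y4 NAND y3 = true NAND false = true
y9 = y8 AND R = true AND true = true
y10 = S NAND y2 = true NAND false = true
y16 = y5 XNOR y7 = false XNOR false = true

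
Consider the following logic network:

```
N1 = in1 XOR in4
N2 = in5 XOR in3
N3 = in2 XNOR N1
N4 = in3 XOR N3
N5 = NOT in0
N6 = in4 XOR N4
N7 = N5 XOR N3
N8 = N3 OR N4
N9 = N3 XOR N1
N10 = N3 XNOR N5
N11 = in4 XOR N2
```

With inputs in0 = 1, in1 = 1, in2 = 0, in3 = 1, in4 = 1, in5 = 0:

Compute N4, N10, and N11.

N4 = 0; N10 = 0; N11 = 0

N1 = in1 XOR in4 = 1 XOR 1 = 0
N2 = in5 XOR in3 = 0 XOR 1 = 1
N3 = in2 XNOR N1 = 0 XNOR 0 = 1
N4 = in3 XOR N3 = 1 XOR 1 = 0
N5 = NOT in0 = NOT 1 = 0
N10 = N3 XNOR N5 = 1 XNOR 0 = 0
N11 = in4 XOR N2 = 1 XOR 1 = 0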